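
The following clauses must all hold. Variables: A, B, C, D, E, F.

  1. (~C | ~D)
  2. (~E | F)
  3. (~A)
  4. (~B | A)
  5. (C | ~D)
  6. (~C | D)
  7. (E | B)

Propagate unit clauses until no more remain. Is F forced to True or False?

(~A) stands alone — A = False.
(~B | A): since A = False, the clause reduces to (~B). B = False.
(E | B): since B = False, the clause reduces to (E). E = True.
In (F | ~E), ~E is now false; F must hold, so F = True.

True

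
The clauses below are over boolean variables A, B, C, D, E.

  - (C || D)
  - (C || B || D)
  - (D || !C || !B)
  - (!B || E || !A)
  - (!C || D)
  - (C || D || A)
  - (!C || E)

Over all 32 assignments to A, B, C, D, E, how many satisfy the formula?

Case analysis on C and D:
  C=T, D=T: remaining (A,B,E) ∈ {(F,F,T); (F,T,T); (T,F,T); (T,T,T)} — 4.
  C=T, D=F: a clause becomes empty — 0.
  C=F, D=T: 7 of the 8 assignments to (A,B,E) work.
  C=F, D=F: a clause becomes empty — 0.
Total: 4 + 0 + 7 + 0 = 11.

11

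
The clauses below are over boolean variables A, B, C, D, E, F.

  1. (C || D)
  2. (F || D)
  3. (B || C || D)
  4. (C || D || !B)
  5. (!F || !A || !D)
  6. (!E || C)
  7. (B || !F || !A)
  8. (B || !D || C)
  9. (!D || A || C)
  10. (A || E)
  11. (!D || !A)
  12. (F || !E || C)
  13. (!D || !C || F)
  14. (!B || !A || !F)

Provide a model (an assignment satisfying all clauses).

Try A = False.
  then E is forced to True.
  then C is forced to True.
For the remaining variables, B = False, D = False, F = True works.
Every clause has at least one true literal under this assignment.
Check each clause:
  1. (D || C) — C is true.
  2. (D || F) — F is true.
  3. (B || D || C) — C is true.
  4. (D || !B || C) — C is true.
  5. (!A || !F || !D) — !D is true.
  6. (!E || C) — C is true.
  7. (!F || !A || B) — !A is true.
  8. (!D || B || C) — C is true.
  9. (C || !D || A) — C is true.
  10. (A || E) — E is true.
  11. (!A || !D) — !D is true.
  12. (F || !E || C) — C is true.
  13. (F || !C || !D) — !D is true.
  14. (!B || !F || !A) — !B is true.

A = 0, B = 0, C = 1, D = 0, E = 1, F = 1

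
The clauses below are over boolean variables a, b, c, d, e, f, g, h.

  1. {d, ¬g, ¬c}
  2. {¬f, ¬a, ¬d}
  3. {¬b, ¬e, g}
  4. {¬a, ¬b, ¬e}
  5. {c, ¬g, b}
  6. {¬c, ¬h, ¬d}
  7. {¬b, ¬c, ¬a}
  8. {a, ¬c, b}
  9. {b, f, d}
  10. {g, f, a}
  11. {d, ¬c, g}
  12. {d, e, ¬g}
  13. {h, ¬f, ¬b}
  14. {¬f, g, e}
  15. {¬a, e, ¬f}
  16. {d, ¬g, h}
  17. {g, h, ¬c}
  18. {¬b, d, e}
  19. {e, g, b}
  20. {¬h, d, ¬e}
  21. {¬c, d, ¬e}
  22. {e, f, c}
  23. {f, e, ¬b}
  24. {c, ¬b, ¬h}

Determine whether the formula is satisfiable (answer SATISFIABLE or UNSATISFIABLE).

SATISFIABLE

Branch on a: take a = False.
Set b = True and propagate.
Set c = False and propagate.
  then h is forced to False.
  then f is forced to False.
  then g is forced to True.
  then d is forced to True.
  then e is forced to True.
So a=F, b=T, c=F, d=T, e=T, f=F, g=T, h=F is a satisfying assignment.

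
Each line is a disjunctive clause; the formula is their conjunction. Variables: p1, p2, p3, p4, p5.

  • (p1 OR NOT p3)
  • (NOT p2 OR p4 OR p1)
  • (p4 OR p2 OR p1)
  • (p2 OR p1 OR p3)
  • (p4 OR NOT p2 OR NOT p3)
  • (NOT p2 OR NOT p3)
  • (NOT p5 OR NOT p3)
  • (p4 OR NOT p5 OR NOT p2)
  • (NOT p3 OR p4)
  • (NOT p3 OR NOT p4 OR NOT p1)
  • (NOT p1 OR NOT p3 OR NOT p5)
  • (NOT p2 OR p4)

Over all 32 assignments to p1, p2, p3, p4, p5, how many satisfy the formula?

Satisfying assignments:
  p1=0 p2=1 p3=0 p4=1 p5=0
  p1=0 p2=1 p3=0 p4=1 p5=1
  p1=1 p2=0 p3=0 p4=0 p5=0
  p1=1 p2=0 p3=0 p4=0 p5=1
  p1=1 p2=0 p3=0 p4=1 p5=0
  p1=1 p2=0 p3=0 p4=1 p5=1
  p1=1 p2=1 p3=0 p4=1 p5=0
  p1=1 p2=1 p3=0 p4=1 p5=1
Count: 8.

8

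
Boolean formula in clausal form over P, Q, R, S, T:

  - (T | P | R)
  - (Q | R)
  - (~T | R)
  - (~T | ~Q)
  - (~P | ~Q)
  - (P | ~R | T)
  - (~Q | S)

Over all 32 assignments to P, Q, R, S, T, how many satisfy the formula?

6

Satisfying assignments:
  P=F Q=F R=T S=F T=T
  P=F Q=F R=T S=T T=T
  P=T Q=F R=T S=F T=F
  P=T Q=F R=T S=F T=T
  P=T Q=F R=T S=T T=F
  P=T Q=F R=T S=T T=T
That's 6 in total.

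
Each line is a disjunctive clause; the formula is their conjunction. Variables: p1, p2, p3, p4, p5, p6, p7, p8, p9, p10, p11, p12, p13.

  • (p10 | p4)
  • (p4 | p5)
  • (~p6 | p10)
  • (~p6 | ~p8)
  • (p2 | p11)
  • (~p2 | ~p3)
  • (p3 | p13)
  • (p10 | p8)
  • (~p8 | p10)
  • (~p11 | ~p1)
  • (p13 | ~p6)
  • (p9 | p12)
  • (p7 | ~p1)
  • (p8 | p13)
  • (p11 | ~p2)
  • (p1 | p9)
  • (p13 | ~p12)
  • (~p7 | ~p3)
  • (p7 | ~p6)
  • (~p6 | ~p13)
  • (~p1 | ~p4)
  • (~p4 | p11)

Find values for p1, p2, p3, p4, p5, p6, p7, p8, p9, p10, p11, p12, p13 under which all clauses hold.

p1=False, p2=False, p3=True, p4=False, p5=True, p6=False, p7=False, p8=True, p9=True, p10=True, p11=True, p12=False, p13=True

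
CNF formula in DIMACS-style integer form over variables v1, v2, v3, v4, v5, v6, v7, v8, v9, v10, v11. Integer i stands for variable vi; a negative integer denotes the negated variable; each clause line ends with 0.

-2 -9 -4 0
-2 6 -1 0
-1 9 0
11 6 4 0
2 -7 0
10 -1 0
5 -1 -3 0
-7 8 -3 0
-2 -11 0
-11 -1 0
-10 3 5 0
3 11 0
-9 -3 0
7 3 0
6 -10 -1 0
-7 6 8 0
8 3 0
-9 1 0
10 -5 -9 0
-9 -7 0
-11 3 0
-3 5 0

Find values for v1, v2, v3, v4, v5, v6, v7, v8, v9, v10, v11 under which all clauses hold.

v1=False  v2=False  v3=True  v4=True  v5=True  v6=True  v7=False  v8=False  v9=False  v10=False  v11=True

Check each clause:
  1. (~v2 \/ ~v4 \/ ~v9) — ~v2 is true.
  2. (~v2 \/ ~v1 \/ v6) — v6 is true.
  3. (v9 \/ ~v1) — ~v1 is true.
  4. (v11 \/ v4 \/ v6) — v11 is true.
  5. (v2 \/ ~v7) — ~v7 is true.
  6. (v10 \/ ~v1) — ~v1 is true.
  7. (~v3 \/ v5 \/ ~v1) — v5 is true.
  8. (~v7 \/ v8 \/ ~v3) — ~v7 is true.
  9. (~v2 \/ ~v11) — ~v2 is true.
  10. (~v11 \/ ~v1) — ~v1 is true.
  11. (~v10 \/ v3 \/ v5) — v3 is true.
  12. (v11 \/ v3) — v11 is true.
  13. (~v9 \/ ~v3) — ~v9 is true.
  14. (v7 \/ v3) — v3 is true.
  15. (~v1 \/ ~v10 \/ v6) — ~v10 is true.
  16. (v6 \/ v8 \/ ~v7) — ~v7 is true.
  17. (v8 \/ v3) — v3 is true.
  18. (v1 \/ ~v9) — ~v9 is true.
  19. (v10 \/ ~v5 \/ ~v9) — ~v9 is true.
  20. (~v9 \/ ~v7) — ~v7 is true.
  21. (v3 \/ ~v11) — v3 is true.
  22. (v5 \/ ~v3) — v5 is true.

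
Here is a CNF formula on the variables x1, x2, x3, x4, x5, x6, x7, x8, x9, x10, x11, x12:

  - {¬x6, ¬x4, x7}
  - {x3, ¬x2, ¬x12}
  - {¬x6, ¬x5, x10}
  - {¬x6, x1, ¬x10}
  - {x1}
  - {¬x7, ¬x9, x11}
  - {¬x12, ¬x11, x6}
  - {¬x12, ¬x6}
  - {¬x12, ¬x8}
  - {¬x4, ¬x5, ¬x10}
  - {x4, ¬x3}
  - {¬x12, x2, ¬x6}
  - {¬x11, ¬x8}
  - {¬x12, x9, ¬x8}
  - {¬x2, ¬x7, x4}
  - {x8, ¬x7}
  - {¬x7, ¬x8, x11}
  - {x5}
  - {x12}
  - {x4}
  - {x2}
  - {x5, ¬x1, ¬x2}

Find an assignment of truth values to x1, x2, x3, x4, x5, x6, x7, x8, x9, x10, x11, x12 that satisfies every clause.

x1 = True, x2 = True, x3 = True, x4 = True, x5 = True, x6 = False, x7 = False, x8 = False, x9 = False, x10 = False, x11 = False, x12 = True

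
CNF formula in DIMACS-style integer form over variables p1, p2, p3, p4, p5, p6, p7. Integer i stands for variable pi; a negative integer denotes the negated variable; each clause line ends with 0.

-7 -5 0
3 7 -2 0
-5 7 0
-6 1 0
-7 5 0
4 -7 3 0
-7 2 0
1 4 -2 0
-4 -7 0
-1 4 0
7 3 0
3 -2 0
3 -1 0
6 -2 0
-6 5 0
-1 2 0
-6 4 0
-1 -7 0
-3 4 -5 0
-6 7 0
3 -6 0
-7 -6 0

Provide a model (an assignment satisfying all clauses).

p1 = False, p2 = False, p3 = True, p4 = False, p5 = False, p6 = False, p7 = False

Try p1 = False.
  then p6 is forced to False.
  then p2 is forced to False.
  then p7 is forced to False.
  then p5 is forced to False.
  then p3 is forced to True.
p4 is now unconstrained; take p4 = False.
Check each clause:
  1. {¬p7, ¬p5} — ¬p7 is true.
  2. {p3, ¬p2, p7} — p3 is true.
  3. {p7, ¬p5} — ¬p5 is true.
  4. {p1, ¬p6} — ¬p6 is true.
  5. {¬p7, p5} — ¬p7 is true.
  6. {¬p7, p4, p3} — ¬p7 is true.
  7. {¬p7, p2} — ¬p7 is true.
  8. {p4, ¬p2, p1} — ¬p2 is true.
  9. {¬p4, ¬p7} — ¬p7 is true.
  10. {p4, ¬p1} — ¬p1 is true.
  11. {p7, p3} — p3 is true.
  12. {¬p2, p3} — p3 is true.
  13. {p3, ¬p1} — p3 is true.
  14. {¬p2, p6} — ¬p2 is true.
  15. {¬p6, p5} — ¬p6 is true.
  16. {p2, ¬p1} — ¬p1 is true.
  17. {¬p6, p4} — ¬p6 is true.
  18. {¬p7, ¬p1} — ¬p7 is true.
  19. {¬p3, p4, ¬p5} — ¬p5 is true.
  20. {¬p6, p7} — ¬p6 is true.
  21. {¬p6, p3} — ¬p6 is true.
  22. {¬p6, ¬p7} — ¬p7 is true.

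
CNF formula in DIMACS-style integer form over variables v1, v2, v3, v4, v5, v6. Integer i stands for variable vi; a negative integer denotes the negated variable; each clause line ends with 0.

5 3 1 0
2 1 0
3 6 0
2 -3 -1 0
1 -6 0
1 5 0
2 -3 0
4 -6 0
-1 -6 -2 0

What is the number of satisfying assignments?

8

Split on v1, then v2.
  v1=T, v2=T: remaining (v3,v4,v5,v6) ∈ {(T,F,F,F); (T,F,T,F); (T,T,F,F); (T,T,T,F)} — 4.
  v1=T, v2=F: remaining (v3,v4,v5,v6) ∈ {(F,T,F,T); (F,T,T,T)} — 2.
  v1=F, v2=T: remaining (v3,v4,v5,v6) ∈ {(T,F,T,F); (T,T,T,F)} — 2.
  v1=F, v2=F: a clause becomes empty — 0.
Total: 4 + 2 + 2 + 0 = 8.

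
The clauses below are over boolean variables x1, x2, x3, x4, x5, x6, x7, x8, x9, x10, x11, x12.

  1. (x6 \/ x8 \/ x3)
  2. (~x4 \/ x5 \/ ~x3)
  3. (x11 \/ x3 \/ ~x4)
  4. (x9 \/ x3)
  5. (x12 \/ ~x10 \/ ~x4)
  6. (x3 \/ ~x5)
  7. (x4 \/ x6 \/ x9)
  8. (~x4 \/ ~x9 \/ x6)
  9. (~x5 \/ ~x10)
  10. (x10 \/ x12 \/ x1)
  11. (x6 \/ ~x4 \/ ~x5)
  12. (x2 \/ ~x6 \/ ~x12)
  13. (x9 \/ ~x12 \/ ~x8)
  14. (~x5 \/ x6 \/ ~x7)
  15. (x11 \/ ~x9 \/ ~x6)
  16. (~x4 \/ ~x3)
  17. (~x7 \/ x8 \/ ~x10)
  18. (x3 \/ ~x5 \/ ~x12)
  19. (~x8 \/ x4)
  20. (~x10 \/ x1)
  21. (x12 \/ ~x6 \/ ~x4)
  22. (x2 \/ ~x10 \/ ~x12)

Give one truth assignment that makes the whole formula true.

x1 = F  x2 = T  x3 = T  x4 = F  x5 = T  x6 = T  x7 = T  x8 = F  x9 = T  x10 = F  x11 = T  x12 = T

Check each clause:
  1. (x6 \/ x3 \/ x8) — x3 is true.
  2. (~x3 \/ x5 \/ ~x4) — x5 is true.
  3. (x3 \/ x11 \/ ~x4) — x3 is true.
  4. (x9 \/ x3) — x9 is true.
  5. (x12 \/ ~x4 \/ ~x10) — x12 is true.
  6. (~x5 \/ x3) — x3 is true.
  7. (x9 \/ x6 \/ x4) — x9 is true.
  8. (x6 \/ ~x9 \/ ~x4) — ~x4 is true.
  9. (~x10 \/ ~x5) — ~x10 is true.
  10. (x10 \/ x12 \/ x1) — x12 is true.
  11. (~x5 \/ x6 \/ ~x4) — ~x4 is true.
  12. (~x6 \/ ~x12 \/ x2) — x2 is true.
  13. (x9 \/ ~x8 \/ ~x12) — ~x8 is true.
  14. (~x5 \/ x6 \/ ~x7) — x6 is true.
  15. (x11 \/ ~x9 \/ ~x6) — x11 is true.
  16. (~x4 \/ ~x3) — ~x4 is true.
  17. (~x10 \/ x8 \/ ~x7) — ~x10 is true.
  18. (~x5 \/ x3 \/ ~x12) — x3 is true.
  19. (~x8 \/ x4) — ~x8 is true.
  20. (x1 \/ ~x10) — ~x10 is true.
  21. (x12 \/ ~x4 \/ ~x6) — ~x4 is true.
  22. (~x10 \/ x2 \/ ~x12) — x2 is true.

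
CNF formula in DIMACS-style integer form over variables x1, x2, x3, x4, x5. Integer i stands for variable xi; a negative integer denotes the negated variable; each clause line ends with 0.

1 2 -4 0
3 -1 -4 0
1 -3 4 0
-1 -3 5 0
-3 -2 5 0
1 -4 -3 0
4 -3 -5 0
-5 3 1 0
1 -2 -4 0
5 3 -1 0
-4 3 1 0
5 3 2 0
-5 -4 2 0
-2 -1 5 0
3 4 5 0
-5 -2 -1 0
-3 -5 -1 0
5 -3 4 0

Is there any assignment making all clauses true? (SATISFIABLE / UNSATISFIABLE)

SATISFIABLE

Set x1 = True and propagate.
Branch on x2: take x2 = False.
The remaining clauses are satisfied by x3 = False, x4 = False, x5 = True.
So x1 = T  x2 = F  x3 = F  x4 = F  x5 = T is a satisfying assignment.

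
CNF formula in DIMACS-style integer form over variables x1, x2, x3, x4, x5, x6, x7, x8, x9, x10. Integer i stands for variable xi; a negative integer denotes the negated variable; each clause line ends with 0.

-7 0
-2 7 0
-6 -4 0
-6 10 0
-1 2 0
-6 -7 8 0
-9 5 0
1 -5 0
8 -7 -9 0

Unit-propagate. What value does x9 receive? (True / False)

False

(!x7) is a unit clause: x7 = False.
In (x7 || !x2), x7 is now false; !x2 must hold, so x2 = False.
In (x2 || !x1), x2 is now false; !x1 must hold, so x1 = False.
(x1 || !x5): since x1 = False, the clause reduces to (!x5). x5 = False.
In (x5 || !x9), x5 is now false; !x9 must hold, so x9 = False.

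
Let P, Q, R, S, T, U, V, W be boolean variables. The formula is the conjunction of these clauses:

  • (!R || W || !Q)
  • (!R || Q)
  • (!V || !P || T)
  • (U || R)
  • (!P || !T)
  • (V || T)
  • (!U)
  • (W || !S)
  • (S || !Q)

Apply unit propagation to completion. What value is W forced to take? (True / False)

True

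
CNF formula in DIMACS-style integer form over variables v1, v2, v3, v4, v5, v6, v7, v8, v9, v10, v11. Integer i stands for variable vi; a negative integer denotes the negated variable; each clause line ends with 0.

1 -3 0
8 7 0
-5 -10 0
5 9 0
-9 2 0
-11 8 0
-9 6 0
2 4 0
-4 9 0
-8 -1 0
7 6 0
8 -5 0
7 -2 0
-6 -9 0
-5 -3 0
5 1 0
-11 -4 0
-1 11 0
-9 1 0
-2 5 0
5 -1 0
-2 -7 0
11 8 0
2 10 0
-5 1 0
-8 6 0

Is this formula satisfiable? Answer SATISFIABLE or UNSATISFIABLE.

UNSATISFIABLE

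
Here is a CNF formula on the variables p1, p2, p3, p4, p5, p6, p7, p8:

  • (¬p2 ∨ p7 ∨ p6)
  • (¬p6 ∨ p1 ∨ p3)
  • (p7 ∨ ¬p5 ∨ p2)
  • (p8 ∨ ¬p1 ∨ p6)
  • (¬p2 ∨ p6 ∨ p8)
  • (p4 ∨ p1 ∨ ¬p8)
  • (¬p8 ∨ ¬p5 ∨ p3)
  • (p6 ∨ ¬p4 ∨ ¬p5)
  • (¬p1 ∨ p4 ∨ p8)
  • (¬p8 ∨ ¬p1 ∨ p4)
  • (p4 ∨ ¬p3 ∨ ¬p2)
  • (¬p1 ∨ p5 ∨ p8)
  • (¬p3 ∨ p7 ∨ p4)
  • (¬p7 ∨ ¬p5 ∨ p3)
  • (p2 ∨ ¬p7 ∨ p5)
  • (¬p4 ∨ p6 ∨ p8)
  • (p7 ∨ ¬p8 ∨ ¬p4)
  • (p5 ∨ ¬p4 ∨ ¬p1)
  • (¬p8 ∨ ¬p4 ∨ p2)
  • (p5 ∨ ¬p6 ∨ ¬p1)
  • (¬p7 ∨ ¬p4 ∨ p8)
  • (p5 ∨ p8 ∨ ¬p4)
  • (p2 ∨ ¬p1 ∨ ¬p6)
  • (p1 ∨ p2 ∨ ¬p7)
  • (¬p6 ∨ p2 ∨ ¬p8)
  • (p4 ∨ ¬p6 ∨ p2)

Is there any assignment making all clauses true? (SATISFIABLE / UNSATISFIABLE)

Branch on p1: take p1 = False.
Try p2 = True.
Try p3 = True.
  then p4 is forced to True.
The remaining clauses are satisfied by p5 = True, p6 = True, p7 = False, p8 = False.
So p1=False, p2=True, p3=True, p4=True, p5=True, p6=True, p7=False, p8=False is a satisfying assignment.

SATISFIABLE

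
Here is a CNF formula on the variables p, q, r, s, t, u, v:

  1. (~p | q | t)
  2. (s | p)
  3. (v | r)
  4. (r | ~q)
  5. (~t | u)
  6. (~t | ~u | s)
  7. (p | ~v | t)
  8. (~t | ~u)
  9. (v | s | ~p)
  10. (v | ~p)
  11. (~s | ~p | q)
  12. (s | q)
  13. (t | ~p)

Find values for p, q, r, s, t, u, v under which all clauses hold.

p=0, q=0, r=1, s=1, t=0, u=1, v=0

Check each clause:
  1. (~p | t | q) — ~p is true.
  2. (p | s) — s is true.
  3. (v | r) — r is true.
  4. (~q | r) — r is true.
  5. (~t | u) — ~t is true.
  6. (~t | s | ~u) — ~t is true.
  7. (t | ~v | p) — ~v is true.
  8. (~u | ~t) — ~t is true.
  9. (v | ~p | s) — s is true.
  10. (v | ~p) — ~p is true.
  11. (~s | q | ~p) — ~p is true.
  12. (q | s) — s is true.
  13. (~p | t) — ~p is true.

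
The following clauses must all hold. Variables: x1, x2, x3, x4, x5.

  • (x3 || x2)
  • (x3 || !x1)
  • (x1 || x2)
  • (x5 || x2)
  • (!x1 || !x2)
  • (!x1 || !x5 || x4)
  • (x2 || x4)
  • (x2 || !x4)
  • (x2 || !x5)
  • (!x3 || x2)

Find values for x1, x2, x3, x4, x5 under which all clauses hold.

x1 = False, x2 = True, x3 = False, x4 = False, x5 = True

Set x1 = False and propagate.
  then x2 is forced to True.
x3, x4, x5 are now unconstrained; take x3 = False, x4 = False, x5 = True.
Check each clause:
  1. (x2 || x3) — x2 is true.
  2. (!x1 || x3) — !x1 is true.
  3. (x2 || x1) — x2 is true.
  4. (x2 || x5) — x2 is true.
  5. (!x2 || !x1) — !x1 is true.
  6. (x4 || !x5 || !x1) — !x1 is true.
  7. (x4 || x2) — x2 is true.
  8. (!x4 || x2) — x2 is true.
  9. (!x5 || x2) — x2 is true.
  10. (!x3 || x2) — x2 is true.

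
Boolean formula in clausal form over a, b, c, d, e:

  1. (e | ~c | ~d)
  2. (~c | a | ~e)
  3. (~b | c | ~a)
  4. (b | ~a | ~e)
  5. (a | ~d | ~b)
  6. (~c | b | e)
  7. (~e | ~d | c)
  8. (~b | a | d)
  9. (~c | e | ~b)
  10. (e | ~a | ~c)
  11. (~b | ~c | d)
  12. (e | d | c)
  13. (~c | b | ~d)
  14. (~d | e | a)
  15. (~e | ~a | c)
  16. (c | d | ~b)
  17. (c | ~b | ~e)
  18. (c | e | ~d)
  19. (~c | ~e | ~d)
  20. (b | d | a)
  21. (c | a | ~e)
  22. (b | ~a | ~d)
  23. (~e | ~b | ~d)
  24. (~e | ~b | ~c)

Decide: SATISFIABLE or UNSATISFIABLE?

c = True:
  b = True:
    propagation gives e=True; an empty clause results — contradiction.
  b = False:
    propagation gives e=True, a=True; an empty clause results — contradiction.
c = False:
  d = True:
    propagation gives e=False; an empty clause results — contradiction.
  d = False:
    propagation gives e=True, a=False; an empty clause results — contradiction.
Every branch closes, so no satisfying assignment exists.

UNSATISFIABLE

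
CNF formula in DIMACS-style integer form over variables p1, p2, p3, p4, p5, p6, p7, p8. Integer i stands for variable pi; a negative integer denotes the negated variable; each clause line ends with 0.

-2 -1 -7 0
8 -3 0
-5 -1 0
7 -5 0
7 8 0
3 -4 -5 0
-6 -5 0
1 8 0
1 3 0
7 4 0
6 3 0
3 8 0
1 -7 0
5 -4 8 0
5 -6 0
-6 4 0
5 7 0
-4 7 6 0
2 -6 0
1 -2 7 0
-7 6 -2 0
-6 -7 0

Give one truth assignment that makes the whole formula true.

p8 occurs only positively in the remaining clauses — set p8 = True.
Set p1 = True and propagate.
  then p5 is forced to False.
  then p6 is forced to False.
  then p3 is forced to True.
  then p7 is forced to True.
  then p2 is forced to False.
p4 is now unconstrained; take p4 = False.
Check each clause:
  1. (NOT p7 OR NOT p1 OR NOT p2) — NOT p2 is true.
  2. (p8 OR NOT p3) — p8 is true.
  3. (NOT p1 OR NOT p5) — NOT p5 is true.
  4. (NOT p5 OR p7) — NOT p5 is true.
  5. (p8 OR p7) — p8 is true.
  6. (NOT p5 OR p3 OR NOT p4) — p3 is true.
  7. (NOT p6 OR NOT p5) — NOT p6 is true.
  8. (p1 OR p8) — p8 is true.
  9. (p1 OR p3) — p1 is true.
  10. (p4 OR p7) — p7 is true.
  11. (p6 OR p3) — p3 is true.
  12. (p3 OR p8) — p8 is true.
  13. (NOT p7 OR p1) — p1 is true.
  14. (NOT p4 OR p5 OR p8) — p8 is true.
  15. (p5 OR NOT p6) — NOT p6 is true.
  16. (NOT p6 OR p4) — NOT p6 is true.
  17. (p5 OR p7) — p7 is true.
  18. (p7 OR NOT p4 OR p6) — NOT p4 is true.
  19. (p2 OR NOT p6) — NOT p6 is true.
  20. (NOT p2 OR p1 OR p7) — p1 is true.
  21. (p6 OR NOT p2 OR NOT p7) — NOT p2 is true.
  22. (NOT p7 OR NOT p6) — NOT p6 is true.

p1 = 1, p2 = 0, p3 = 1, p4 = 0, p5 = 0, p6 = 0, p7 = 1, p8 = 1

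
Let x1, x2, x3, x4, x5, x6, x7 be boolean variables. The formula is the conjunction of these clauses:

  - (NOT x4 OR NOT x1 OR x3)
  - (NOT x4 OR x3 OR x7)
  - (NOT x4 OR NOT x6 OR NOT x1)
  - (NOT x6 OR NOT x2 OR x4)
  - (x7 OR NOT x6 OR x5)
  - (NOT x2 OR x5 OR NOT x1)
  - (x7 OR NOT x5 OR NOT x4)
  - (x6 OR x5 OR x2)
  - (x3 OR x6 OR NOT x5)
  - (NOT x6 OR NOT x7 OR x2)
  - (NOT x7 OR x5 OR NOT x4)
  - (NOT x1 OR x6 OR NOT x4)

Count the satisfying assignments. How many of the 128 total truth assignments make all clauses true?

21

Case analysis on x4 and x6:
  x4=1, x6=1: remaining (x1,x2,x3,x5,x7) ∈ {(0,1,0,1,1); (0,1,1,1,1)} — 2.
  x4=1, x6=0: remaining (x1,x2,x3,x5,x7) ∈ {(0,0,1,1,1); (0,1,1,0,0); (0,1,1,1,1)} — 3.
  x4=0, x6=1: remaining (x1,x2,x3,x5,x7) ∈ {(0,0,0,1,0); (0,0,1,1,0); (1,0,0,1,0); (1,0,1,1,0)} — 4.
  x4=0, x6=0: x7 free; 6 ways for (x1,x2,x3,x5) × 2^1 = 12.
Total: 2 + 3 + 4 + 12 = 21.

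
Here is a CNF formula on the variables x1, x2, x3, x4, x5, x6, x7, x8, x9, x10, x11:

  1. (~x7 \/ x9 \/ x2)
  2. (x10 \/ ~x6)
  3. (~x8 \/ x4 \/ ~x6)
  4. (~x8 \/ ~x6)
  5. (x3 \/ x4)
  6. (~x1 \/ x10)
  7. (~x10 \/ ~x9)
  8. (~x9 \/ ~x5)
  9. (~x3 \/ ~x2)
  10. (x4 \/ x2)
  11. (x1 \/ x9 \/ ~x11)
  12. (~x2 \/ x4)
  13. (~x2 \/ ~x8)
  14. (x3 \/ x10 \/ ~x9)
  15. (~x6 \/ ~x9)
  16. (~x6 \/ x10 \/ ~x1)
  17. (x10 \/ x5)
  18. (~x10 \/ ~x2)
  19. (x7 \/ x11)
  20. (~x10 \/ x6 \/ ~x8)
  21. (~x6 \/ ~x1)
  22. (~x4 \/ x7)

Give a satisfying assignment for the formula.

x1 = False  x2 = True  x3 = False  x4 = True  x5 = True  x6 = False  x7 = True  x8 = False  x9 = False  x10 = False  x11 = False

x8 occurs only negated in the remaining clauses — set x8 = False.
Try x1 = False.
Branch on x2: take x2 = True.
  then x3 is forced to False.
  then x4 is forced to True.
  then x10 is forced to False.
  then x6 is forced to False.
  then x9 is forced to False.
  then x11 is forced to False.
  then x5 is forced to True.
  then x7 is forced to True.
Every clause has at least one true literal under this assignment.
Check each clause:
  1. (~x7 \/ x9 \/ x2) — x2 is true.
  2. (~x6 \/ x10) — ~x6 is true.
  3. (~x6 \/ x4 \/ ~x8) — ~x8 is true.
  4. (~x6 \/ ~x8) — ~x8 is true.
  5. (x3 \/ x4) — x4 is true.
  6. (~x1 \/ x10) — ~x1 is true.
  7. (~x10 \/ ~x9) — ~x10 is true.
  8. (~x5 \/ ~x9) — ~x9 is true.
  9. (~x2 \/ ~x3) — ~x3 is true.
  10. (x2 \/ x4) — x2 is true.
  11. (~x11 \/ x1 \/ x9) — ~x11 is true.
  12. (~x2 \/ x4) — x4 is true.
  13. (~x2 \/ ~x8) — ~x8 is true.
  14. (x10 \/ x3 \/ ~x9) — ~x9 is true.
  15. (~x6 \/ ~x9) — ~x6 is true.
  16. (~x1 \/ x10 \/ ~x6) — ~x6 is true.
  17. (x10 \/ x5) — x5 is true.
  18. (~x2 \/ ~x10) — ~x10 is true.
  19. (x7 \/ x11) — x7 is true.
  20. (~x10 \/ ~x8 \/ x6) — ~x8 is true.
  21. (~x6 \/ ~x1) — ~x6 is true.
  22. (x7 \/ ~x4) — x7 is true.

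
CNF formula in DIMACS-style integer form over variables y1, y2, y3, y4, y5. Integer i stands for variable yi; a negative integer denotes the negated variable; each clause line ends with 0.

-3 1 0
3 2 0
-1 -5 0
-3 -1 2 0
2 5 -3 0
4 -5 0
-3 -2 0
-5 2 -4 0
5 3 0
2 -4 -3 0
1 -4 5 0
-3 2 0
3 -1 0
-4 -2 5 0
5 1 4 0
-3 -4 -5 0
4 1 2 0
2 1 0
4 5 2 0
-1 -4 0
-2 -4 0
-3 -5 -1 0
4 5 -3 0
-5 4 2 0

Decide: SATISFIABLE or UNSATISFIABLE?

UNSATISFIABLE

y2 = True:
  propagation gives y3=False, y5=True, y1=False, y4=True; an empty clause results — contradiction.
y2 = False:
  propagation gives y3=True; an empty clause results — contradiction.
Every branch closes, so no satisfying assignment exists.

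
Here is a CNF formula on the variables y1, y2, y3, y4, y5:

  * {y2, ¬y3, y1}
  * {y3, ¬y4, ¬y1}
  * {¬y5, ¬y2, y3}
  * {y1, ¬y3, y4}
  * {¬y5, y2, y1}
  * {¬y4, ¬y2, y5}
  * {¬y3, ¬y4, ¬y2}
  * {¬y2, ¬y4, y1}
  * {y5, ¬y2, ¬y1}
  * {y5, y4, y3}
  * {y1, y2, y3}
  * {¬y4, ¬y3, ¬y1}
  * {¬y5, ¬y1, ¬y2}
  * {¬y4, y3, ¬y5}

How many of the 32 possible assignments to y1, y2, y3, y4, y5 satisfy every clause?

The models are:
  y1=T y2=F y3=F y4=F y5=T
  y1=T y2=F y3=T y4=F y5=F
  y1=T y2=F y3=T y4=F y5=T
Count: 3.

3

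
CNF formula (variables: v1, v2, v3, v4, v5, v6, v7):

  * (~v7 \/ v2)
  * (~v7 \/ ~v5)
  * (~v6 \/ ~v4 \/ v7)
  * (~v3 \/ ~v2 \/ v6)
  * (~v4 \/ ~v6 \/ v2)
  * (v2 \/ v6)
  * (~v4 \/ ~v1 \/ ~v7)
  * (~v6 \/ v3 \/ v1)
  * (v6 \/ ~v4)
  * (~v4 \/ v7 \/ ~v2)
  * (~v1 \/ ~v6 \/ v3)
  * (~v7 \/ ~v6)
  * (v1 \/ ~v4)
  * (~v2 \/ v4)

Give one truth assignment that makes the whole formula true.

v1=True, v2=False, v3=True, v4=False, v5=True, v6=True, v7=False

Set v1 = True and propagate.
The remaining clauses are satisfied by v2 = False, v3 = True, v4 = False, v5 = True, v6 = True, v7 = False.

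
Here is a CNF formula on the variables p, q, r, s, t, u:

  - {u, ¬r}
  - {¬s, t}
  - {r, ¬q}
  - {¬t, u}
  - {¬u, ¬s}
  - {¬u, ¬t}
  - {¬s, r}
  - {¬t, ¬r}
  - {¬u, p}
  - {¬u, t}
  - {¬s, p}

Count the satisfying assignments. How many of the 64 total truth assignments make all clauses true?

Satisfying assignments:
  p=0 q=0 r=0 s=0 t=0 u=0
  p=1 q=0 r=0 s=0 t=0 u=0
That's 2 in total.

2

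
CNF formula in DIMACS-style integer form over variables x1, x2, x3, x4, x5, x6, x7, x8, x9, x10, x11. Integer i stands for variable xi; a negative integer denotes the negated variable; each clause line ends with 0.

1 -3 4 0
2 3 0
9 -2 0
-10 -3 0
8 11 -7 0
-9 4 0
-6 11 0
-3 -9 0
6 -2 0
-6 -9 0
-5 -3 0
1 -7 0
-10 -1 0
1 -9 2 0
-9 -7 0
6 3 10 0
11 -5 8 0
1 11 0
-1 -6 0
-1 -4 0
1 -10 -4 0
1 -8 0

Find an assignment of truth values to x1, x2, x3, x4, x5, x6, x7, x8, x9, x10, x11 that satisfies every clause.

x1=T, x2=F, x3=T, x4=F, x5=F, x6=F, x7=F, x8=F, x9=F, x10=F, x11=F

Check each clause:
  1. {¬x3, x4, x1} — x1 is true.
  2. {x2, x3} — x3 is true.
  3. {¬x2, x9} — ¬x2 is true.
  4. {¬x10, ¬x3} — ¬x10 is true.
  5. {x8, ¬x7, x11} — ¬x7 is true.
  6. {x4, ¬x9} — ¬x9 is true.
  7. {x11, ¬x6} — ¬x6 is true.
  8. {¬x3, ¬x9} — ¬x9 is true.
  9. {x6, ¬x2} — ¬x2 is true.
  10. {¬x6, ¬x9} — ¬x6 is true.
  11. {¬x5, ¬x3} — ¬x5 is true.
  12. {x1, ¬x7} — x1 is true.
  13. {¬x1, ¬x10} — ¬x10 is true.
  14. {x2, ¬x9, x1} — x1 is true.
  15. {¬x9, ¬x7} — ¬x7 is true.
  16. {x6, x10, x3} — x3 is true.
  17. {x11, ¬x5, x8} — ¬x5 is true.
  18. {x11, x1} — x1 is true.
  19. {¬x6, ¬x1} — ¬x6 is true.
  20. {¬x1, ¬x4} — ¬x4 is true.
  21. {¬x4, x1, ¬x10} — x1 is true.
  22. {¬x8, x1} — ¬x8 is true.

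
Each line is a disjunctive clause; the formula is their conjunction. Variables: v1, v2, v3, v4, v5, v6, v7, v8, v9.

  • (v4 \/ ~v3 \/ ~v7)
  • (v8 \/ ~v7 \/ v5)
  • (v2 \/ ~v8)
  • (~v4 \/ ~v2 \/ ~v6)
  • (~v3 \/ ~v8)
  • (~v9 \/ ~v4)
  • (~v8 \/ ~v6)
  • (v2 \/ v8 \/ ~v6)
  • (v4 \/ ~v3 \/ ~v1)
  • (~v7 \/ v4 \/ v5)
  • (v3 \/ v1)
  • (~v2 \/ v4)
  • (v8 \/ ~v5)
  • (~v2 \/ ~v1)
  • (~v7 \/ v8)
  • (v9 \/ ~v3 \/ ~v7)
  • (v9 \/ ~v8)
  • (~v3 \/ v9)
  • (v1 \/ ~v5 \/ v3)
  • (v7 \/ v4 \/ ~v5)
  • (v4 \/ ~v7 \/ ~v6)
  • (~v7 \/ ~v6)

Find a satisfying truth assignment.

v1=T, v2=F, v3=F, v4=F, v5=F, v6=F, v7=F, v8=F, v9=F

Pure literal: v6 appears only negated; assign v6 = False.
Try v1 = True.
  then v2 is forced to False.
  then v8 is forced to False.
  then v5 is forced to False.
  then v7 is forced to False.
For the remaining variables, v3 = False, v4 = False, v9 = False works.
Check each clause:
  1. (~v3 \/ ~v7 \/ v4) — ~v7 is true.
  2. (v8 \/ v5 \/ ~v7) — ~v7 is true.
  3. (v2 \/ ~v8) — ~v8 is true.
  4. (~v4 \/ ~v6 \/ ~v2) — ~v6 is true.
  5. (~v8 \/ ~v3) — ~v8 is true.
  6. (~v4 \/ ~v9) — ~v4 is true.
  7. (~v6 \/ ~v8) — ~v8 is true.
  8. (v2 \/ v8 \/ ~v6) — ~v6 is true.
  9. (~v1 \/ ~v3 \/ v4) — ~v3 is true.
  10. (v4 \/ v5 \/ ~v7) — ~v7 is true.
  11. (v1 \/ v3) — v1 is true.
  12. (v4 \/ ~v2) — ~v2 is true.
  13. (v8 \/ ~v5) — ~v5 is true.
  14. (~v1 \/ ~v2) — ~v2 is true.
  15. (v8 \/ ~v7) — ~v7 is true.
  16. (~v7 \/ v9 \/ ~v3) — ~v7 is true.
  17. (v9 \/ ~v8) — ~v8 is true.
  18. (v9 \/ ~v3) — ~v3 is true.
  19. (~v5 \/ v1 \/ v3) — v1 is true.
  20. (v4 \/ v7 \/ ~v5) — ~v5 is true.
  21. (~v6 \/ ~v7 \/ v4) — ~v7 is true.
  22. (~v6 \/ ~v7) — ~v7 is true.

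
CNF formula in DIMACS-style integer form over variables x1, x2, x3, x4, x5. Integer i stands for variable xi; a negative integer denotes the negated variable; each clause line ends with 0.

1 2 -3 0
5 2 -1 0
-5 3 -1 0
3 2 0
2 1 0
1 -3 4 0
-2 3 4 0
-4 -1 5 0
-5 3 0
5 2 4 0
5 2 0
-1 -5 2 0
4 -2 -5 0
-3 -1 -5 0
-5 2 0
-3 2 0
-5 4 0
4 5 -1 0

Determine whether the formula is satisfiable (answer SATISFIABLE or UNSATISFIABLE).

SATISFIABLE

Set x1 = False and propagate.
  then x2 is forced to True.
Try x3 = True.
  then x4 is forced to True.
x5 is now unconstrained; take x5 = True.
So x1 = F, x2 = T, x3 = T, x4 = T, x5 = T is a satisfying assignment.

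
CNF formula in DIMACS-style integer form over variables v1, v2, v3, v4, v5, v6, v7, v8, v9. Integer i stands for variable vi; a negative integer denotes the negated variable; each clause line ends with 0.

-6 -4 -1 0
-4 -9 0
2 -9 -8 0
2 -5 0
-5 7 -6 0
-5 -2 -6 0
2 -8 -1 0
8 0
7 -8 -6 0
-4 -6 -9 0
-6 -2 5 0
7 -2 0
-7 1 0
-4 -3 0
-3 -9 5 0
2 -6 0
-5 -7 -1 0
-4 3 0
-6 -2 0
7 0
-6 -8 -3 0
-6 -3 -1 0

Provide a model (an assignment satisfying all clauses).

v1=True, v2=True, v3=True, v4=False, v5=False, v6=False, v7=True, v8=True, v9=False

Unit propagation: (v8) forces v8 = True.
The clause (v7) is unit: v7 must be True.
Unit propagation: (v1) forces v1 = True.
The clause (v2) is unit: v2 must be True.
Unit propagation: (~v5) forces v5 = False.
The clause (~v6) is unit: v6 must be False.
v4 occurs only negated in the remaining clauses — set v4 = False.
Pure literal: v9 appears only negated; assign v9 = False.
v3 is now unconstrained; take v3 = True.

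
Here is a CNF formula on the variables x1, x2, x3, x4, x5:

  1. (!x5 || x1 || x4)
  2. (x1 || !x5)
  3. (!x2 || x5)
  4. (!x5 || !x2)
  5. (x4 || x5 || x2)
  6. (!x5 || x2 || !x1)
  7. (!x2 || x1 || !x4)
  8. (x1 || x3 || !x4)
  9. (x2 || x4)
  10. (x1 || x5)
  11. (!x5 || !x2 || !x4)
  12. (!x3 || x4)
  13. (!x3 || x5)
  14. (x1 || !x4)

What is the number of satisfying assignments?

Satisfying assignments:
  x1=1 x2=0 x3=0 x4=1 x5=0
Count: 1.

1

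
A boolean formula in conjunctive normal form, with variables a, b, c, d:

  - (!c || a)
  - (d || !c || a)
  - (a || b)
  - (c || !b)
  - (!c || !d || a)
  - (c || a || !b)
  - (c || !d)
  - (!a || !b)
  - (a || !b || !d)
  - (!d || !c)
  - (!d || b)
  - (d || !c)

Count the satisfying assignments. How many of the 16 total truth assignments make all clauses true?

1

Satisfying assignments:
  a=T b=F c=F d=F
Count: 1.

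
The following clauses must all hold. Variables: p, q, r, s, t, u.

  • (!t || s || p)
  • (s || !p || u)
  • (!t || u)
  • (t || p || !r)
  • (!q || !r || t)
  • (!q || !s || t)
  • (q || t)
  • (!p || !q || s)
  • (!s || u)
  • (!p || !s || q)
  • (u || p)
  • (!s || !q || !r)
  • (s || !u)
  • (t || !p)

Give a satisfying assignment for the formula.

p=F, q=F, r=F, s=T, t=T, u=T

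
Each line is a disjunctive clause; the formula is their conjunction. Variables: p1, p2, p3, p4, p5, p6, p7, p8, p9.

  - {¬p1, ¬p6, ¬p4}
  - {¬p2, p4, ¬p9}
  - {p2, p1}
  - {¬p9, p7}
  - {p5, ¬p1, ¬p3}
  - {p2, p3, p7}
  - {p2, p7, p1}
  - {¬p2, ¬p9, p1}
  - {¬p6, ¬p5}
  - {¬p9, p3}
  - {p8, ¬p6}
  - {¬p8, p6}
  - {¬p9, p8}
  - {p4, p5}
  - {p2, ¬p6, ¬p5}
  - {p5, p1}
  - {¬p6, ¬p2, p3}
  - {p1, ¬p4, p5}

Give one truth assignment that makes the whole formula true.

Pure literal: p9 appears only negated; assign p9 = False.
Try p1 = False.
  then p2 is forced to True.
  then p5 is forced to True.
  then p6 is forced to False.
  then p8 is forced to False.
p3, p4, p7 are now unconstrained; take p3 = True, p4 = True, p7 = False.
Every clause has at least one true literal under this assignment.
Check each clause:
  1. {¬p4, ¬p6, ¬p1} — ¬p6 is true.
  2. {p4, ¬p9, ¬p2} — p4 is true.
  3. {p1, p2} — p2 is true.
  4. {¬p9, p7} — ¬p9 is true.
  5. {¬p3, p5, ¬p1} — p5 is true.
  6. {p3, p2, p7} — p2 is true.
  7. {p7, p2, p1} — p2 is true.
  8. {¬p2, ¬p9, p1} — ¬p9 is true.
  9. {¬p6, ¬p5} — ¬p6 is true.
  10. {p3, ¬p9} — p3 is true.
  11. {p8, ¬p6} — ¬p6 is true.
  12. {¬p8, p6} — ¬p8 is true.
  13. {p8, ¬p9} — ¬p9 is true.
  14. {p4, p5} — p4 is true.
  15. {¬p6, p2, ¬p5} — ¬p6 is true.
  16. {p1, p5} — p5 is true.
  17. {p3, ¬p6, ¬p2} — ¬p6 is true.
  18. {p1, ¬p4, p5} — p5 is true.

p1=False, p2=True, p3=True, p4=True, p5=True, p6=False, p7=False, p8=False, p9=False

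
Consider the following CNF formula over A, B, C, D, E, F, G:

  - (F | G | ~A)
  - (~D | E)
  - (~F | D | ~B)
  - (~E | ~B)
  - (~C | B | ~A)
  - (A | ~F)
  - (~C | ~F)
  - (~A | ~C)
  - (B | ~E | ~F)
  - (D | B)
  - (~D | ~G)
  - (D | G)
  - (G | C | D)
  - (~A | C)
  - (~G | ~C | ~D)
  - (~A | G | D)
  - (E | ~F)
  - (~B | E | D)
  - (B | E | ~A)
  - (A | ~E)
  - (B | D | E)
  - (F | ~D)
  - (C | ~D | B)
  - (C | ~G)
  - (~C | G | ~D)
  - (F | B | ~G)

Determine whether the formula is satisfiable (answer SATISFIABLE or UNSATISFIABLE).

UNSATISFIABLE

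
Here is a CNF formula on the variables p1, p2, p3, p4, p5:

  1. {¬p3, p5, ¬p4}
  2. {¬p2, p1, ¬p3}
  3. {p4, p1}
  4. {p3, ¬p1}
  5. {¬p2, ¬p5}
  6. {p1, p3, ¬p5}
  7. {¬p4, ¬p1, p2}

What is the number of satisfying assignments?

6

Satisfying assignments:
  p1=F p2=F p3=F p4=T p5=F
  p1=F p2=F p3=T p4=T p5=T
  p1=F p2=T p3=F p4=T p5=F
  p1=T p2=F p3=T p4=F p5=F
  p1=T p2=F p3=T p4=F p5=T
  p1=T p2=T p3=T p4=F p5=F
Count: 6.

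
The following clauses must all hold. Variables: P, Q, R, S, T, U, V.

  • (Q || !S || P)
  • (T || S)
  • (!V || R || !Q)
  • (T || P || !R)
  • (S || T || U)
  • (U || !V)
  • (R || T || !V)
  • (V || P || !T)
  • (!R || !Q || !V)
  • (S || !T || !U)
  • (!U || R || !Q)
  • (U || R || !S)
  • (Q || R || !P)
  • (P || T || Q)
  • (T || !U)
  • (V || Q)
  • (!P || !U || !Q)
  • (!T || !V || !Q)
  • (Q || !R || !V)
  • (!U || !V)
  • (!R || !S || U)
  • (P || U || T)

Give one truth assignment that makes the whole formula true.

P=True, Q=True, R=False, S=False, T=True, U=False, V=False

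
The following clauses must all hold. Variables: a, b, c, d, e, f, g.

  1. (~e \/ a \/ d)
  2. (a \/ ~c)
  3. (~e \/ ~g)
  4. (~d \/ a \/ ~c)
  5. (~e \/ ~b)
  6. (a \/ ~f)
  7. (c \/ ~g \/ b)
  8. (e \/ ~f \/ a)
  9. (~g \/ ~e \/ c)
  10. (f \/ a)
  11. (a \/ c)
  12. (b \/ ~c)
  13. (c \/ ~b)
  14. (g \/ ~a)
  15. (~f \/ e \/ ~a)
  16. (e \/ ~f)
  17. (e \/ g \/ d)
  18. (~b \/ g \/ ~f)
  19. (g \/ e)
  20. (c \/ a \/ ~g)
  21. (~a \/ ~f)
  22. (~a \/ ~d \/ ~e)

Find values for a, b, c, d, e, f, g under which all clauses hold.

a = T, b = T, c = T, d = T, e = F, f = F, g = T

Branch on a: take a = True.
  then g is forced to True.
  then e is forced to False.
  then f is forced to False.
The remaining clauses are satisfied by b = True, c = True, d = True.
Every clause has at least one true literal under this assignment.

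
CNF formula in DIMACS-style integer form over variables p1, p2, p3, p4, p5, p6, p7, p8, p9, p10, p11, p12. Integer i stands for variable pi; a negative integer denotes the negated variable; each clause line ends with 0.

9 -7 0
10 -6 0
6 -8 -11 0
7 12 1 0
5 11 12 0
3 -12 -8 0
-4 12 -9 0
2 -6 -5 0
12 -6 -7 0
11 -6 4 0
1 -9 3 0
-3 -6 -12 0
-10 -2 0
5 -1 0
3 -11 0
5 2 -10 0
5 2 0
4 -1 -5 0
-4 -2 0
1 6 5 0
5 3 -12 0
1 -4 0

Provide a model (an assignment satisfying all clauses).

p1 = False, p2 = False, p3 = True, p4 = False, p5 = True, p6 = False, p7 = False, p8 = True, p9 = False, p10 = True, p11 = False, p12 = True

Set p1 = False and propagate.
  then p4 is forced to False.
For the remaining variables, p2 = False, p3 = True, p5 = True, p6 = False, p7 = False, p8 = True, p9 = False, p10 = True, p11 = False, p12 = True works.
Every clause has at least one true literal under this assignment.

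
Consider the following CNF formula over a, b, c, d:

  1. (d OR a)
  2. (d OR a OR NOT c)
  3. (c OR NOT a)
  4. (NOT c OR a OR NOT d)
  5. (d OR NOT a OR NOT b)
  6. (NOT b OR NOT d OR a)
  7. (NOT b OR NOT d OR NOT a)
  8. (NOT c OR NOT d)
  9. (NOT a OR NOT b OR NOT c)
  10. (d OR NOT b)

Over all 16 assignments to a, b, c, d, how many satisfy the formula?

2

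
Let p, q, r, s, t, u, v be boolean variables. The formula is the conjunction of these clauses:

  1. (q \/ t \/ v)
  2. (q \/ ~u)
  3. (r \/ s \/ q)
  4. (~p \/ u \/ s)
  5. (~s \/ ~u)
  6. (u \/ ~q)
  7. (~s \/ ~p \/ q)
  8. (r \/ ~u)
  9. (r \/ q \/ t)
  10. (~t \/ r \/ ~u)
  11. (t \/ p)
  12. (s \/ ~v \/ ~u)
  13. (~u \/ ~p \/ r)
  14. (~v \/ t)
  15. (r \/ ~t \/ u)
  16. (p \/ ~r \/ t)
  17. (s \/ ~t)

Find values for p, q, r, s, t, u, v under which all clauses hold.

p=True  q=True  r=True  s=False  t=False  u=True  v=False

Branch on p: take p = True.
Branch on q: take q = True.
  then u is forced to True.
  then s is forced to False.
  then r is forced to True.
  then v is forced to False.
  then t is forced to False.
Check each clause:
  1. (v \/ q \/ t) — q is true.
  2. (~u \/ q) — q is true.
  3. (r \/ q \/ s) — q is true.
  4. (~p \/ s \/ u) — u is true.
  5. (~s \/ ~u) — ~s is true.
  6. (u \/ ~q) — u is true.
  7. (~s \/ ~p \/ q) — q is true.
  8. (r \/ ~u) — r is true.
  9. (t \/ q \/ r) — q is true.
  10. (r \/ ~u \/ ~t) — r is true.
  11. (p \/ t) — p is true.
  12. (~v \/ ~u \/ s) — ~v is true.
  13. (~u \/ r \/ ~p) — r is true.
  14. (t \/ ~v) — ~v is true.
  15. (~t \/ r \/ u) — r is true.
  16. (~r \/ t \/ p) — p is true.
  17. (~t \/ s) — ~t is true.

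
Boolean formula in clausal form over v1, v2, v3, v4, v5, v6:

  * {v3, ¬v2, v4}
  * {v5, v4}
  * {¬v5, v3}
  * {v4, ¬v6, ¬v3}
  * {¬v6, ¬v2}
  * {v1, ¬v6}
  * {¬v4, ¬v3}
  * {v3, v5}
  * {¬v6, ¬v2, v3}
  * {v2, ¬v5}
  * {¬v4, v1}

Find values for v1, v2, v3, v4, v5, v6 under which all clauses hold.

v1 = F  v2 = T  v3 = T  v4 = F  v5 = T  v6 = F

v6 occurs only negated in the remaining clauses — set v6 = False.
Branch on v1: take v1 = False.
  then v4 is forced to False.
  then v5 is forced to True.
  then v3 is forced to True.
  then v2 is forced to True.
Every clause has at least one true literal under this assignment.
Check each clause:
  1. {v4, ¬v2, v3} — v3 is true.
  2. {v5, v4} — v5 is true.
  3. {v3, ¬v5} — v3 is true.
  4. {¬v6, v4, ¬v3} — ¬v6 is true.
  5. {¬v6, ¬v2} — ¬v6 is true.
  6. {v1, ¬v6} — ¬v6 is true.
  7. {¬v3, ¬v4} — ¬v4 is true.
  8. {v5, v3} — v3 is true.
  9. {v3, ¬v2, ¬v6} — ¬v6 is true.
  10. {v2, ¬v5} — v2 is true.
  11. {¬v4, v1} — ¬v4 is true.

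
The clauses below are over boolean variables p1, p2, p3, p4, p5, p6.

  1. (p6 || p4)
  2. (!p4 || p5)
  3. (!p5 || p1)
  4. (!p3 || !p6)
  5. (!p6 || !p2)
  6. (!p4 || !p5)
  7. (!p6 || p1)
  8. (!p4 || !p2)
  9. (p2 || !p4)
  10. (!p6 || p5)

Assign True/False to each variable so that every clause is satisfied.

p1=T, p2=F, p3=F, p4=F, p5=T, p6=T

Pure literal: p1 appears only positively; assign p1 = True.
Pure literal: p3 appears only negated; assign p3 = False.
Try p2 = False.
  then p4 is forced to False.
  then p6 is forced to True.
  then p5 is forced to True.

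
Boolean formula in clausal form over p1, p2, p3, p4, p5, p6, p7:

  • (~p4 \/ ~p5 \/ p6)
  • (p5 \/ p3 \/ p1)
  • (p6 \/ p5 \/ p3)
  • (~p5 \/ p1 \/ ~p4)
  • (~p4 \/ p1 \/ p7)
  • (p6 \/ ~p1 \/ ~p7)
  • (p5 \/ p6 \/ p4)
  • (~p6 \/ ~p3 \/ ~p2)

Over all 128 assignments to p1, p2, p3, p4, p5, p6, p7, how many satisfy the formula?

49

Case analysis on p5 and p6:
  p5=1, p6=1: p7 free; 9 ways for (p1,p2,p3,p4) × 2^1 = 18.
  p5=1, p6=0: p2, p3 free; 3 ways for (p1,p4,p7) × 2^2 = 12.
  p5=0, p6=1: 15 of the 32 assignments to (p1,p2,p3,p4,p7) work.
  p5=0, p6=0: remaining (p1,p2,p3,p4,p7) ∈ {(0,0,1,1,1); (0,1,1,1,1); (1,0,1,1,0); (1,1,1,1,0)} — 4.
Total: 18 + 12 + 15 + 4 = 49.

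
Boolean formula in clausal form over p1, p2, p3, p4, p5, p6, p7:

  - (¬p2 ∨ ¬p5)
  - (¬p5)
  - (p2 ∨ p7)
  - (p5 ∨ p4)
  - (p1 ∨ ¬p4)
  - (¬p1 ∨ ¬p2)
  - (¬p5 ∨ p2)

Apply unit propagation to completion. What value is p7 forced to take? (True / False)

True

Unit clause (¬p5) sets p5 = False.
In (p4 ∨ p5), p5 is now false; p4 must hold, so p4 = True.
(¬p4 ∨ p1) with p4 = True leaves only p1, so p1 = True.
From (¬p2 ∨ ¬p1) and p1 = True: p2 = False.
(p7 ∨ p2) with p2 = False leaves only p7, so p7 = True.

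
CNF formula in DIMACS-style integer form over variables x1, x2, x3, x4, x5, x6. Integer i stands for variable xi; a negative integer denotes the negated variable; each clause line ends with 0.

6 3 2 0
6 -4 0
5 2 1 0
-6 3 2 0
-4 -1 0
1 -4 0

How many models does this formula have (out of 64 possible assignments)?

22

Split on x1, then x2.
  x1=T, x2=T: forces x4=F; x3, x5, x6 free → 2^3 = 8.
  x1=T, x2=F: remaining (x3,x4,x5,x6) ∈ {(T,F,F,F); (T,F,F,T); (T,F,T,F); (T,F,T,T)} — 4.
  x1=F, x2=T: forces x4=F; x3, x5, x6 free → 2^3 = 8.
  x1=F, x2=F: remaining (x3,x4,x5,x6) ∈ {(T,F,T,F); (T,F,T,T)} — 2.
Total: 8 + 4 + 8 + 2 = 22.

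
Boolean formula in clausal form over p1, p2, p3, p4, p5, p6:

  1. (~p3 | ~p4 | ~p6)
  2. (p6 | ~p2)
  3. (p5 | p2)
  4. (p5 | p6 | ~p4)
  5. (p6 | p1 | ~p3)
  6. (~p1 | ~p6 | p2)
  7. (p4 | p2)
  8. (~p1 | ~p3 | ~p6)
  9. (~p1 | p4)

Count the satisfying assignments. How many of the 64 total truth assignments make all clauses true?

12

Split on p6, then p1.
  p6=1, p1=1: remaining (p2,p3,p4,p5) ∈ {(1,0,1,0); (1,0,1,1)} — 2.
  p6=1, p1=0: 7 of the 16 assignments to (p2,p3,p4,p5) work.
  p6=0, p1=1: remaining (p2,p3,p4,p5) ∈ {(0,0,1,1); (0,1,1,1)} — 2.
  p6=0, p1=0: remaining (p2,p3,p4,p5) ∈ {(0,0,1,1)} — 1.
Total: 2 + 7 + 2 + 1 = 12.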